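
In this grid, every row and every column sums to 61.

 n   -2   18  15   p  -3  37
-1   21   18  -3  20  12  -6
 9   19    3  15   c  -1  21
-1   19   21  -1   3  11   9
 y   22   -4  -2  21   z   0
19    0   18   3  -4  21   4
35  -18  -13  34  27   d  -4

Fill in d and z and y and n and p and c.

The known cells in row 3 total 66, leaving 61 − 66 = -5 for the blank.
The known cells in column 5 total 62, leaving 61 − 62 = -1 for the blank.
The known cells in row 7 total 61, leaving 61 − 61 = 0 for the blank.
The known cells in row 1 total 64, leaving 61 − 64 = -3 for the blank.
The known cells in column 1 total 58, leaving 61 − 58 = 3 for the blank.
The known cells in row 5 total 40, leaving 61 − 40 = 21 for the blank.

d = 0, z = 21, y = 3, n = -3, p = -1, c = -5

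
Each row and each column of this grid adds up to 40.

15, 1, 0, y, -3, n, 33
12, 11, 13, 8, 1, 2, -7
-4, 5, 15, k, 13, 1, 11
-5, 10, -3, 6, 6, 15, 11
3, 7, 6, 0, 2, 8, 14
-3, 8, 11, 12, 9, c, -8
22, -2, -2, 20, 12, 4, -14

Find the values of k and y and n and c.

k = -1, y = -5, n = -1, c = 11

Row 3 has -4 + 5 + 15 + 13 + 1 + 11 = 41; the blank must be 40 − 41 = -1.
Column 4 has 8 − 1 + 6 + 0 + 12 + 20 = 45; the blank must be 40 − 45 = -5.
Row 1 has 15 + 1 + 0 − 5 − 3 + 33 = 41; the blank must be 40 − 41 = -1.
Row 6 has -3 + 8 + 11 + 12 + 9 − 8 = 29; the blank must be 40 − 29 = 11.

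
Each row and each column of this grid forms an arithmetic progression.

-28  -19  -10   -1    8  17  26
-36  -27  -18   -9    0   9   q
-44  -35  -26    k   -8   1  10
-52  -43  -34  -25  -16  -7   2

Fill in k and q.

k = -17, q = 18

Along each row the entries change by 9 per step; down each column they change by -8.
Row 3: from -44 at column 1, stepping by 9 to column 4 gives -17.
Row 2: from -36 at column 1, stepping by 9 to column 7 gives 18.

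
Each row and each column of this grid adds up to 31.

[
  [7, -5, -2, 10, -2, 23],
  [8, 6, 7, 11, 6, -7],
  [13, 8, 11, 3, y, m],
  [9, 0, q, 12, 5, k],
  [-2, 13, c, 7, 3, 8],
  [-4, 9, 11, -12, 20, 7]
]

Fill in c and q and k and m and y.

c = 2, q = 2, k = 3, m = -3, y = -1

The known cells in column 5 total 32, leaving 31 − 32 = -1 for the blank.
The known cells in row 5 total 29, leaving 31 − 29 = 2 for the blank.
The known cells in column 3 total 29, leaving 31 − 29 = 2 for the blank.
The known cells in row 3 total 34, leaving 31 − 34 = -3 for the blank.
The known cells in row 4 total 28, leaving 31 − 28 = 3 for the blank.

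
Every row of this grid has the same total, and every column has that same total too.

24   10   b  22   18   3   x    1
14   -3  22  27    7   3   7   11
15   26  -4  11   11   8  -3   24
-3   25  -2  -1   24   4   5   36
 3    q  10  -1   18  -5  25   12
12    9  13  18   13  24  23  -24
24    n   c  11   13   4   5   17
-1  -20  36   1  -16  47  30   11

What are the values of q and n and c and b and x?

Rows 2 and 3 both sum to 88, so that's the common total.
Column 7: 7 − 3 + 5 + 25 + 23 + 5 + 30 = 92, so its missing entry is 88 − 92 = -4.
Row 1: 24 + 10 + 22 + 18 + 3 − 4 + 1 = 74, so its missing entry is 88 − 74 = 14.
Column 3: 14 + 22 − 4 − 2 + 10 + 13 + 36 = 89, so its missing entry is 88 − 89 = -1.
Row 7: 24 − 1 + 11 + 13 + 4 + 5 + 17 = 73, so its missing entry is 88 − 73 = 15.
Row 5: 3 + 10 − 1 + 18 − 5 + 25 + 12 = 62, so its missing entry is 88 − 62 = 26.

q = 26, n = 15, c = -1, b = 14, x = -4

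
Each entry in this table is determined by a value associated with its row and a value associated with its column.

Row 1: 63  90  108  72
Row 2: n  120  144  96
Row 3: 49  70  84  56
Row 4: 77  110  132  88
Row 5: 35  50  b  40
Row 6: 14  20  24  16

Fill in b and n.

b = 60, n = 84

Each row is a constant multiple of every other row — this is a multiplication table with the headers hidden.
Row 5 is 50/90 = 5/9 times row 1, so its entry in column 3 is 108 × 5/9 = 60.
Row 2 is 120/90 = 4/3 times row 1, so its entry in column 1 is 63 × 4/3 = 84.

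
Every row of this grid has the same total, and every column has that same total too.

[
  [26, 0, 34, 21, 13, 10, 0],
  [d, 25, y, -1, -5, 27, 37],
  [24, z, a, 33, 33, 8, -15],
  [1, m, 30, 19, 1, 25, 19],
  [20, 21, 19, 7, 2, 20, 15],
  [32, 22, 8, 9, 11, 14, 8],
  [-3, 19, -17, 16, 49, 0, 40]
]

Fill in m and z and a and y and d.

Rows 1 and 5 both sum to 104, so that's the common total.
The known cells in row 4 total 95, leaving 104 − 95 = 9 for the blank.
The known cells in column 2 total 96, leaving 104 − 96 = 8 for the blank.
The known cells in row 3 total 91, leaving 104 − 91 = 13 for the blank.
The known cells in column 3 total 87, leaving 104 − 87 = 17 for the blank.
The known cells in row 2 total 100, leaving 104 − 100 = 4 for the blank.

m = 9, z = 8, a = 13, y = 17, d = 4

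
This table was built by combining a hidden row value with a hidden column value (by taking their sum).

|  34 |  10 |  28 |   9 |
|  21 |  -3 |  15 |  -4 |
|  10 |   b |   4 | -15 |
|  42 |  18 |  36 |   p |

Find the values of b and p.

The difference between any two rows is the same in every column — this is an addition table with the headers hidden.
Row 3 minus row 1 is 10 − 34 = -24, so its entry in column 2 is 10 + (-24) = -14.
Row 4 minus row 1 is 42 − 34 = 8, so its entry in column 4 is 9 + 8 = 17.

b = -14, p = 17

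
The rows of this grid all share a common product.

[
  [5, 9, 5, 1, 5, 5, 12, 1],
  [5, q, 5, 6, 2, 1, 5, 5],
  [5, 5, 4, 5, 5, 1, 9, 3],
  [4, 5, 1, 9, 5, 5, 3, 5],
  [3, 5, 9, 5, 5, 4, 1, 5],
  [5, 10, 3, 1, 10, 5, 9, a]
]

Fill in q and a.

Rows 4 and 5 each multiply to 67500, so every row has product 67500.
Row 2: 5×5×6×2×1×5×5 = 7500, so the missing entry is 67500 ÷ 7500 = 9.
Row 6: 5×10×3×1×10×5×9 = 67500, so the missing entry is 67500 ÷ 67500 = 1.

q = 9, a = 1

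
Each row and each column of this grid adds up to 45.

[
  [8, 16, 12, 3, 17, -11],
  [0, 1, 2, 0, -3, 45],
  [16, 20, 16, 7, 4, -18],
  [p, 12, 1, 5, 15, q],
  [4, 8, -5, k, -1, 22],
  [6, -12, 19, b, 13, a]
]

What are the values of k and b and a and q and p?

k = 17, b = 13, a = 6, q = 1, p = 11

Row 5: 4 + 8 − 5 − 1 + 22 = 28, so its missing entry is 45 − 28 = 17.
Column 1: 8 + 0 + 16 + 4 + 6 = 34, so its missing entry is 45 − 34 = 11.
Column 4: 3 + 0 + 7 + 5 + 17 = 32, so its missing entry is 45 − 32 = 13.
Row 6: 6 − 12 + 19 + 13 + 13 = 39, so its missing entry is 45 − 39 = 6.
Row 4: 11 + 12 + 1 + 5 + 15 = 44, so its missing entry is 45 − 44 = 1.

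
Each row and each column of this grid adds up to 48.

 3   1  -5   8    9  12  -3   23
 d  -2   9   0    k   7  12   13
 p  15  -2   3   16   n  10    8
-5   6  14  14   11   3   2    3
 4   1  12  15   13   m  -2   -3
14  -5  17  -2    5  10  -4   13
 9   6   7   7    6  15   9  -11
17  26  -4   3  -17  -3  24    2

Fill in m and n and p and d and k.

m = 8, n = -4, p = 2, d = 4, k = 5

Column 5: 9 + 16 + 11 + 13 + 5 + 6 − 17 = 43, so its missing entry is 48 − 43 = 5.
Row 5: 4 + 1 + 12 + 15 + 13 − 2 − 3 = 40, so its missing entry is 48 − 40 = 8.
Row 2: -2 + 9 + 0 + 5 + 7 + 12 + 13 = 44, so its missing entry is 48 − 44 = 4.
Column 1: 3 + 4 − 5 + 4 + 14 + 9 + 17 = 46, so its missing entry is 48 − 46 = 2.
Row 3: 2 + 15 − 2 + 3 + 16 + 10 + 8 = 52, so its missing entry is 48 − 52 = -4.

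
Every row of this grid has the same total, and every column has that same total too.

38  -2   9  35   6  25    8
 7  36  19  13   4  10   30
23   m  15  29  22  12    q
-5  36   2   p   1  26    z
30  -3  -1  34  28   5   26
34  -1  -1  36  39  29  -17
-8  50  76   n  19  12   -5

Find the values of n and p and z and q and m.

Rows 1 and 2 both sum to 119, so that's the common total.
Column 2 has -2 + 36 + 36 − 3 − 1 + 50 = 116; the blank must be 119 − 116 = 3.
Row 3 has 23 + 3 + 15 + 29 + 22 + 12 = 104; the blank must be 119 − 104 = 15.
Column 7 has 8 + 30 + 15 + 26 − 17 − 5 = 57; the blank must be 119 − 57 = 62.
Row 4 has -5 + 36 + 2 + 1 + 26 + 62 = 122; the blank must be 119 − 122 = -3.
Row 7 has -8 + 50 + 76 + 19 + 12 − 5 = 144; the blank must be 119 − 144 = -25.

n = -25, p = -3, z = 62, q = 15, m = 3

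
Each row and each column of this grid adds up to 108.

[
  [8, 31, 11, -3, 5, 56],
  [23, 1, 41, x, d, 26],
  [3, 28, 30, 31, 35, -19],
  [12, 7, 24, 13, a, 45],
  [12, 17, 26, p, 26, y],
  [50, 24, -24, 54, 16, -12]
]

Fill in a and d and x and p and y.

a = 7, d = 19, x = -2, p = 15, y = 12

Row 4: 12 + 7 + 24 + 13 + 45 = 101, so its missing entry is 108 − 101 = 7.
Column 5: 5 + 35 + 7 + 26 + 16 = 89, so its missing entry is 108 − 89 = 19.
Column 6: 56 + 26 − 19 + 45 − 12 = 96, so its missing entry is 108 − 96 = 12.
Row 5: 12 + 17 + 26 + 26 + 12 = 93, so its missing entry is 108 − 93 = 15.
Row 2: 23 + 1 + 41 + 19 + 26 = 110, so its missing entry is 108 − 110 = -2.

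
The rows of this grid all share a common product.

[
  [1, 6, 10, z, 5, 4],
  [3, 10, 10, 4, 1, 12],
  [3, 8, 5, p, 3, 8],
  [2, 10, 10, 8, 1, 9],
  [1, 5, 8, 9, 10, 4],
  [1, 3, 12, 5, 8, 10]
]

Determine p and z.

Rows 4 and 5 each multiply to 14400, so every row has product 14400.
Row 3: 3×8×5×3×8 = 2880, so the missing entry is 14400 ÷ 2880 = 5.
Row 1: 1×6×10×5×4 = 1200, so the missing entry is 14400 ÷ 1200 = 12.

p = 5, z = 12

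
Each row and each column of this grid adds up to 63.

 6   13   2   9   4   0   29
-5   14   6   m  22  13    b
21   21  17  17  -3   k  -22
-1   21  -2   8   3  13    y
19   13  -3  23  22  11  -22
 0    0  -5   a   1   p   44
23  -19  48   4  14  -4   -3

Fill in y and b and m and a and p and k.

Row 4 has -1 + 21 − 2 + 8 + 3 + 13 = 42; the blank must be 63 − 42 = 21.
Column 7 has 29 − 22 + 21 − 22 + 44 − 3 = 47; the blank must be 63 − 47 = 16.
Row 3 has 21 + 21 + 17 + 17 − 3 − 22 = 51; the blank must be 63 − 51 = 12.
Column 6 has 0 + 13 + 12 + 13 + 11 − 4 = 45; the blank must be 63 − 45 = 18.
Row 6 has 0 + 0 − 5 + 1 + 18 + 44 = 58; the blank must be 63 − 58 = 5.
Row 2 has -5 + 14 + 6 + 22 + 13 + 16 = 66; the blank must be 63 − 66 = -3.

y = 21, b = 16, m = -3, a = 5, p = 18, k = 12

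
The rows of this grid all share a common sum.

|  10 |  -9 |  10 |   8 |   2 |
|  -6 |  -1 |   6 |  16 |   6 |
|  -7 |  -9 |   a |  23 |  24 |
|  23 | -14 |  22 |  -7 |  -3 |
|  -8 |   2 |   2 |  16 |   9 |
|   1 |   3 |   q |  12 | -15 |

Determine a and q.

Row 4 sums to 21 and so does row 5; that's the common total.
In row 3 the known cells total 31, leaving 21 − 31 = -10.
In row 6 the known cells total 1, leaving 21 − 1 = 20.

a = -10, q = 20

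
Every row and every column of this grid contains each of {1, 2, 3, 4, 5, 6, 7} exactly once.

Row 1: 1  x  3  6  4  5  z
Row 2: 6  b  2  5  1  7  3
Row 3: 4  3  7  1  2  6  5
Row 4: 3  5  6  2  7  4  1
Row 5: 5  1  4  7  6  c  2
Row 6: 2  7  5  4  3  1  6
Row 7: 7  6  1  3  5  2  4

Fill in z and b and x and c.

z = 7, b = 4, x = 2, c = 3

At (row 5, col 6): row 5 already has {1, 2, 4, 5, 6, 7}, so the value is 3.
At (row 2, col 2): row 2 already has {1, 2, 3, 5, 6, 7}, so the value is 4.
Cell (1,2): column 2 already has {1, 3, 4, 5, 6, 7} → 2.
For row 1, column 7: row 1 already has {1, 2, 3, 4, 5, 6}; that leaves 7.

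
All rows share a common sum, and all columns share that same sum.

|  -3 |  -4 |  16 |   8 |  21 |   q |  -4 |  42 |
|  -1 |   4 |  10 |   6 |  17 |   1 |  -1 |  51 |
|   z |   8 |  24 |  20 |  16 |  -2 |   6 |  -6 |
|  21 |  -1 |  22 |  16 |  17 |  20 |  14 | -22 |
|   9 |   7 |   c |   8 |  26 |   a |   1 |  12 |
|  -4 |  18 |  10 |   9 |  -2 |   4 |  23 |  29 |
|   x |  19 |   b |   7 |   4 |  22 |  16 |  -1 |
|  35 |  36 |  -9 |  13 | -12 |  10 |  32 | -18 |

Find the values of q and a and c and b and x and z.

Rows 2 and 4 both sum to 87, so that's the common total.
Row 3 has 8 + 24 + 20 + 16 − 2 + 6 − 6 = 66; the blank must be 87 − 66 = 21.
Row 1 has -3 − 4 + 16 + 8 + 21 − 4 + 42 = 76; the blank must be 87 − 76 = 11.
Column 6 has 11 + 1 − 2 + 20 + 4 + 22 + 10 = 66; the blank must be 87 − 66 = 21.
Row 5 has 9 + 7 + 8 + 26 + 21 + 1 + 12 = 84; the blank must be 87 − 84 = 3.
Column 3 has 16 + 10 + 24 + 22 + 3 + 10 − 9 = 76; the blank must be 87 − 76 = 11.
Row 7 has 19 + 11 + 7 + 4 + 22 + 16 − 1 = 78; the blank must be 87 − 78 = 9.

q = 11, a = 21, c = 3, b = 11, x = 9, z = 21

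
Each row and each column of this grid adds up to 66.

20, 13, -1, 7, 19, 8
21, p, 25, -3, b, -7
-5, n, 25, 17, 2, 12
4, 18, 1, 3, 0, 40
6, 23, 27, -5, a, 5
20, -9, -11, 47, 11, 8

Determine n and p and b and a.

n = 15, p = 6, b = 24, a = 10

The known cells in row 5 total 56, leaving 66 − 56 = 10 for the blank.
The known cells in row 3 total 51, leaving 66 − 51 = 15 for the blank.
The known cells in column 2 total 60, leaving 66 − 60 = 6 for the blank.
The known cells in row 2 total 42, leaving 66 − 42 = 24 for the blank.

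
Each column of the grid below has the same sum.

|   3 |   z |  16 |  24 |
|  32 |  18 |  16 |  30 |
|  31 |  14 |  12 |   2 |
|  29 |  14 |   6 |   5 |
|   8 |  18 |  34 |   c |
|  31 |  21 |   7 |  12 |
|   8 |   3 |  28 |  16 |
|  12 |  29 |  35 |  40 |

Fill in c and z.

c = 25, z = 37

Column 1 sums to 154 and so does column 3; that's the common total.
In column 4 the known cells total 129, leaving 154 − 129 = 25.
In column 2 the known cells total 117, leaving 154 − 117 = 37.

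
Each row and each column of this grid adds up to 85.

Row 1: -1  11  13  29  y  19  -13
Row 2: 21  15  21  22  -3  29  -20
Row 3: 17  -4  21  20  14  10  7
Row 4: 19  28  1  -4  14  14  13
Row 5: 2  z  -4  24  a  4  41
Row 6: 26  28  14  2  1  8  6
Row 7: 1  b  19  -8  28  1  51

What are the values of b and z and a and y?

b = -7, z = 14, a = 4, y = 27

Row 7: 1 + 19 − 8 + 28 + 1 + 51 = 92, so its missing entry is 85 − 92 = -7.
Column 2: 11 + 15 − 4 + 28 + 28 − 7 = 71, so its missing entry is 85 − 71 = 14.
Row 5: 2 + 14 − 4 + 24 + 4 + 41 = 81, so its missing entry is 85 − 81 = 4.
Row 1: -1 + 11 + 13 + 29 + 19 − 13 = 58, so its missing entry is 85 − 58 = 27.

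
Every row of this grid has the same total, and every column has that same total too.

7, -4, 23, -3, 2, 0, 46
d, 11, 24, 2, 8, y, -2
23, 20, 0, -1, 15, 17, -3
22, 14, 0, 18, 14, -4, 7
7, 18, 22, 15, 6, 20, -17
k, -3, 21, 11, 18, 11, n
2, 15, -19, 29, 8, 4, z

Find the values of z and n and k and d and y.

Rows 1 and 3 both sum to 71, so that's the common total.
Column 6: 0 + 17 − 4 + 20 + 11 + 4 = 48, so its missing entry is 71 − 48 = 23.
Row 2: 11 + 24 + 2 + 8 + 23 − 2 = 66, so its missing entry is 71 − 66 = 5.
Column 1: 7 + 5 + 23 + 22 + 7 + 2 = 66, so its missing entry is 71 − 66 = 5.
Row 6: 5 − 3 + 21 + 11 + 18 + 11 = 63, so its missing entry is 71 − 63 = 8.
Row 7: 2 + 15 − 19 + 29 + 8 + 4 = 39, so its missing entry is 71 − 39 = 32.

z = 32, n = 8, k = 5, d = 5, y = 23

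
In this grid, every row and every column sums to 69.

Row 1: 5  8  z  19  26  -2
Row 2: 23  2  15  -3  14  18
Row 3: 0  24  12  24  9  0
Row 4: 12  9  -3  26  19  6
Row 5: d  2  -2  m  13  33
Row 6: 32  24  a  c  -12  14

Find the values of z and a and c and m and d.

The known cells in column 1 total 72, leaving 69 − 72 = -3 for the blank.
The known cells in row 5 total 43, leaving 69 − 43 = 26 for the blank.
The known cells in row 1 total 56, leaving 69 − 56 = 13 for the blank.
The known cells in column 4 total 92, leaving 69 − 92 = -23 for the blank.
The known cells in row 6 total 35, leaving 69 − 35 = 34 for the blank.

z = 13, a = 34, c = -23, m = 26, d = -3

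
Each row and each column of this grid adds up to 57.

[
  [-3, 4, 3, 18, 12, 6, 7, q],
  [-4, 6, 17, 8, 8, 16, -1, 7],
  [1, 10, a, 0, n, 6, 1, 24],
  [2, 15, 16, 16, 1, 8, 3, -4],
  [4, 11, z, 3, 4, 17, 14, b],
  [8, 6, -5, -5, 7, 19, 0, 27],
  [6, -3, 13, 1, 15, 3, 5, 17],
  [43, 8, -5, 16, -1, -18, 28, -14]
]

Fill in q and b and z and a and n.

The known cells in row 1 total 47, leaving 57 − 47 = 10 for the blank.
The known cells in column 5 total 46, leaving 57 − 46 = 11 for the blank.
The known cells in row 3 total 53, leaving 57 − 53 = 4 for the blank.
The known cells in column 3 total 43, leaving 57 − 43 = 14 for the blank.
The known cells in row 5 total 67, leaving 57 − 67 = -10 for the blank.

q = 10, b = -10, z = 14, a = 4, n = 11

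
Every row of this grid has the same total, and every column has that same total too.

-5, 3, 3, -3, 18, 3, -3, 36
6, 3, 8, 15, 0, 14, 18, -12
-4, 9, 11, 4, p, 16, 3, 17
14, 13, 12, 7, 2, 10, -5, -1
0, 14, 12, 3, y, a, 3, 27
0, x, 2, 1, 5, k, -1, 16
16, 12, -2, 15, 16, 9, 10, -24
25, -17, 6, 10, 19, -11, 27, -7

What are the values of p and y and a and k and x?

p = -4, y = -4, a = -3, k = 14, x = 15

Rows 1 and 2 both sum to 52, so that's the common total.
Row 3: -4 + 9 + 11 + 4 + 16 + 3 + 17 = 56, so its missing entry is 52 − 56 = -4.
Column 5: 18 + 0 − 4 + 2 + 5 + 16 + 19 = 56, so its missing entry is 52 − 56 = -4.
Column 2: 3 + 3 + 9 + 13 + 14 + 12 − 17 = 37, so its missing entry is 52 − 37 = 15.
Row 6: 0 + 15 + 2 + 1 + 5 − 1 + 16 = 38, so its missing entry is 52 − 38 = 14.
Row 5: 0 + 14 + 12 + 3 − 4 + 3 + 27 = 55, so its missing entry is 52 − 55 = -3.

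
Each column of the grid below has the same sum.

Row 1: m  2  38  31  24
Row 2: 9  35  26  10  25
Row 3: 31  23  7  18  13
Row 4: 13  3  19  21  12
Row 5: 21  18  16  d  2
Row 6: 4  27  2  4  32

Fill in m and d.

m = 30, d = 24

Columns 2 and 5 both add up to 108, so every column sums to 108.
Column 1: 9 + 31 + 13 + 21 + 4 = 78, so the missing entry is 108 − 78 = 30.
Column 4: 31 + 10 + 18 + 21 + 4 = 84, so the missing entry is 108 − 84 = 24.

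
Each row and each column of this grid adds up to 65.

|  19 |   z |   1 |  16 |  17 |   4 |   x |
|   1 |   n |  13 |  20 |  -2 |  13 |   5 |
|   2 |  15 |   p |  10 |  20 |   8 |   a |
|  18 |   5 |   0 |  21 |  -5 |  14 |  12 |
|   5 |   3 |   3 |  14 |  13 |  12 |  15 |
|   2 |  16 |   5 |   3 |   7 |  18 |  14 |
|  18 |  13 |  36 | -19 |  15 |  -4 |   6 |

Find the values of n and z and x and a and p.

Row 2 has 1 + 13 + 20 − 2 + 13 + 5 = 50; the blank must be 65 − 50 = 15.
Column 2 has 15 + 15 + 5 + 3 + 16 + 13 = 67; the blank must be 65 − 67 = -2.
Row 1 has 19 − 2 + 1 + 16 + 17 + 4 = 55; the blank must be 65 − 55 = 10.
Column 7 has 10 + 5 + 12 + 15 + 14 + 6 = 62; the blank must be 65 − 62 = 3.
Row 3 has 2 + 15 + 10 + 20 + 8 + 3 = 58; the blank must be 65 − 58 = 7.

n = 15, z = -2, x = 10, a = 3, p = 7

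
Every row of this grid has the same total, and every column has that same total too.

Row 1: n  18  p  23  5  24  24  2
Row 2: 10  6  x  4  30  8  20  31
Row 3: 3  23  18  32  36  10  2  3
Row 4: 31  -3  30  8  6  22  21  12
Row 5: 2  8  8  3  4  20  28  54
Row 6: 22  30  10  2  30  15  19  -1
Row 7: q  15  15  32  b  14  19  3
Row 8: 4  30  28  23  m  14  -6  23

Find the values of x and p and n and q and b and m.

x = 18, p = 0, n = 31, q = 24, b = 5, m = 11

Rows 3 and 4 both sum to 127, so that's the common total.
Row 8: 4 + 30 + 28 + 23 + 14 − 6 + 23 = 116, so its missing entry is 127 − 116 = 11.
Row 2: 10 + 6 + 4 + 30 + 8 + 20 + 31 = 109, so its missing entry is 127 − 109 = 18.
Column 5: 5 + 30 + 36 + 6 + 4 + 30 + 11 = 122, so its missing entry is 127 − 122 = 5.
Column 3: 18 + 18 + 30 + 8 + 10 + 15 + 28 = 127, so its missing entry is 127 − 127 = 0.
Row 1: 18 + 0 + 23 + 5 + 24 + 24 + 2 = 96, so its missing entry is 127 − 96 = 31.
Row 7: 15 + 15 + 32 + 5 + 14 + 19 + 3 = 103, so its missing entry is 127 − 103 = 24.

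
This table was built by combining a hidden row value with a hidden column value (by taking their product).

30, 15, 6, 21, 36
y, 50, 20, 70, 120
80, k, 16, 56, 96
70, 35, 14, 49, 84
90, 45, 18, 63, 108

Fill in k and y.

Each row is a constant multiple of every other row — this is a multiplication table with the headers hidden.
Row 3 is 96/36 = 8/3 times row 1, so its entry in column 2 is 15 × 8/3 = 40.
Row 2 is 120/36 = 10/3 times row 1, so its entry in column 1 is 30 × 10/3 = 100.

k = 40, y = 100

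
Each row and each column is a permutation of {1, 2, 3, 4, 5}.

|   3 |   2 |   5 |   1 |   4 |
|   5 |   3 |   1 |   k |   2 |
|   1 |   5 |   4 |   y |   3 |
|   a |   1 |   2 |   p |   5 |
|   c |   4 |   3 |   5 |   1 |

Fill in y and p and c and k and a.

y = 2, p = 3, c = 2, k = 4, a = 4

At (row 5, col 1): row 5 already has {1, 3, 4, 5}, so the value is 2.
Cell (4,1): column 1 already has {1, 2, 3, 5} → 4.
At (row 3, col 4): row 3 already has {1, 3, 4, 5}, so the value is 2.
At (row 4, col 4): row 4 already has {1, 2, 4, 5}, so the value is 3.
At (row 2, col 4): row 2 already has {1, 2, 3, 5}, so the value is 4.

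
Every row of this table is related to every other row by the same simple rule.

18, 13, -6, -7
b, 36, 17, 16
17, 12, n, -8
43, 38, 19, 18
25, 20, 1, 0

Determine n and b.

n = -7, b = 41

The difference between any two rows is the same in every column — this is an addition table with the headers hidden.
Row 3 minus row 1 is -8 − (-7) = -1, so its entry in column 3 is -6 + (-1) = -7.
Row 2 minus row 1 is 16 − (-7) = 23, so its entry in column 1 is 18 + 23 = 41.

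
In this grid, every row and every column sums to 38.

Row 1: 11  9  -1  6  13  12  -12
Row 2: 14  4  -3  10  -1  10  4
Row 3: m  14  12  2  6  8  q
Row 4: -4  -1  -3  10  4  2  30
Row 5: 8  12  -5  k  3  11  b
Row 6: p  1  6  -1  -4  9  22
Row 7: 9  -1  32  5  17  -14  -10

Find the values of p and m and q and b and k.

Column 4: 6 + 10 + 2 + 10 − 1 + 5 = 32, so its missing entry is 38 − 32 = 6.
Row 5: 8 + 12 − 5 + 6 + 3 + 11 = 35, so its missing entry is 38 − 35 = 3.
Row 6: 1 + 6 − 1 − 4 + 9 + 22 = 33, so its missing entry is 38 − 33 = 5.
Column 1: 11 + 14 − 4 + 8 + 5 + 9 = 43, so its missing entry is 38 − 43 = -5.
Row 3: -5 + 14 + 12 + 2 + 6 + 8 = 37, so its missing entry is 38 − 37 = 1.

p = 5, m = -5, q = 1, b = 3, k = 6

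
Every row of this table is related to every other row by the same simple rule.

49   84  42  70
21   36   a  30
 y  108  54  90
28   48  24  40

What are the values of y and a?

y = 63, a = 18

Each row is a constant multiple of every other row — this is a multiplication table with the headers hidden.
Row 3 is 90/70 = 9/7 times row 1, so its entry in column 1 is 49 × 9/7 = 63.
Row 2 is 30/70 = 3/7 times row 1, so its entry in column 3 is 42 × 3/7 = 18.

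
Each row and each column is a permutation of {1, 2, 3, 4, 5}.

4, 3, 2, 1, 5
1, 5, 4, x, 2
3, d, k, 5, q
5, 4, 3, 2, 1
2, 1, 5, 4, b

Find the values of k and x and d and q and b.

Cell (5,5): row 5 already has {1, 2, 4, 5} → 3.
At (row 3, col 5): column 5 already has {1, 2, 3, 5}, so the value is 4.
For row 3, column 2: column 2 already has {1, 3, 4, 5}; that leaves 2.
At (row 3, col 3): row 3 already has {2, 3, 4, 5}, so the value is 1.
At (row 2, col 4): row 2 already has {1, 2, 4, 5}, so the value is 3.

k = 1, x = 3, d = 2, q = 4, b = 3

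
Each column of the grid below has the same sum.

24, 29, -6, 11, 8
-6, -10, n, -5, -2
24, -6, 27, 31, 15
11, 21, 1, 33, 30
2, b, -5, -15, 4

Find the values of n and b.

n = 38, b = 21

Column 4 sums to 55 and so does column 5; that's the common total.
In column 3 the known cells total 17, leaving 55 − 17 = 38.
In column 2 the known cells total 34, leaving 55 − 34 = 21.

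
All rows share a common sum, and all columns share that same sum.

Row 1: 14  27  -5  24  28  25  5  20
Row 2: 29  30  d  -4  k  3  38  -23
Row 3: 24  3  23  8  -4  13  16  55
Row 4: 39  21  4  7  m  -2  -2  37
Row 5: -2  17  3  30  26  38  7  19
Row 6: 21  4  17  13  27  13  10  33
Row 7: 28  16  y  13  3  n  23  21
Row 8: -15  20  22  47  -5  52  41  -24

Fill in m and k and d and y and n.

Rows 1 and 3 both sum to 138, so that's the common total.
Row 4 has 39 + 21 + 4 + 7 − 2 − 2 + 37 = 104; the blank must be 138 − 104 = 34.
Column 6 has 25 + 3 + 13 − 2 + 38 + 13 + 52 = 142; the blank must be 138 − 142 = -4.
Row 7 has 28 + 16 + 13 + 3 − 4 + 23 + 21 = 100; the blank must be 138 − 100 = 38.
Column 3 has -5 + 23 + 4 + 3 + 17 + 38 + 22 = 102; the blank must be 138 − 102 = 36.
Row 2 has 29 + 30 + 36 − 4 + 3 + 38 − 23 = 109; the blank must be 138 − 109 = 29.

m = 34, k = 29, d = 36, y = 38, n = -4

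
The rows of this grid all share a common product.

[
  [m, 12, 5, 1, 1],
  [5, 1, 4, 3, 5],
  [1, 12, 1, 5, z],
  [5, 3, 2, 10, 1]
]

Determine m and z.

m = 5, z = 5

Rows 2 and 4 each multiply to 300, so every row has product 300.
Row 1: 12×5×1×1 = 60, so the missing entry is 300 ÷ 60 = 5.
Row 3: 1×12×1×5 = 60, so the missing entry is 300 ÷ 60 = 5.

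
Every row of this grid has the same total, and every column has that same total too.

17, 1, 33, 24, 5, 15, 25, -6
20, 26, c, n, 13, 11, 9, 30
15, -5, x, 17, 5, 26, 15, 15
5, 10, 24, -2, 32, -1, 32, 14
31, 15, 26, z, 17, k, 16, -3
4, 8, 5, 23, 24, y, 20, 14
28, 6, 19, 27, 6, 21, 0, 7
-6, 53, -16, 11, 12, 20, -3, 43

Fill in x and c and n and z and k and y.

Rows 1 and 4 both sum to 114, so that's the common total.
The known cells in row 6 total 98, leaving 114 − 98 = 16 for the blank.
The known cells in column 6 total 108, leaving 114 − 108 = 6 for the blank.
The known cells in row 5 total 108, leaving 114 − 108 = 6 for the blank.
The known cells in row 3 total 88, leaving 114 − 88 = 26 for the blank.
The known cells in column 3 total 117, leaving 114 − 117 = -3 for the blank.
The known cells in row 2 total 106, leaving 114 − 106 = 8 for the blank.

x = 26, c = -3, n = 8, z = 6, k = 6, y = 16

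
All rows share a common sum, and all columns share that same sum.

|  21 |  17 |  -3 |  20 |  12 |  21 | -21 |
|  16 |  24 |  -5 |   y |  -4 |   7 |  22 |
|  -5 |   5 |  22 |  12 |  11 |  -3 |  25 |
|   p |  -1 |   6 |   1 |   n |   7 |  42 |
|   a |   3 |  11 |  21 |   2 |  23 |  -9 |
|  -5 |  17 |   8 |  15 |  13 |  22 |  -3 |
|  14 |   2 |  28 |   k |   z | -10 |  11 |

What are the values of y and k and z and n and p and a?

y = 7, k = -9, z = 31, n = 2, p = 10, a = 16

Rows 1 and 3 both sum to 67, so that's the common total.
Row 5 has 3 + 11 + 21 + 2 + 23 − 9 = 51; the blank must be 67 − 51 = 16.
Column 1 has 21 + 16 − 5 + 16 − 5 + 14 = 57; the blank must be 67 − 57 = 10.
Row 4 has 10 − 1 + 6 + 1 + 7 + 42 = 65; the blank must be 67 − 65 = 2.
Column 5 has 12 − 4 + 11 + 2 + 2 + 13 = 36; the blank must be 67 − 36 = 31.
Row 7 has 14 + 2 + 28 + 31 − 10 + 11 = 76; the blank must be 67 − 76 = -9.
Row 2 has 16 + 24 − 5 − 4 + 7 + 22 = 60; the blank must be 67 − 60 = 7.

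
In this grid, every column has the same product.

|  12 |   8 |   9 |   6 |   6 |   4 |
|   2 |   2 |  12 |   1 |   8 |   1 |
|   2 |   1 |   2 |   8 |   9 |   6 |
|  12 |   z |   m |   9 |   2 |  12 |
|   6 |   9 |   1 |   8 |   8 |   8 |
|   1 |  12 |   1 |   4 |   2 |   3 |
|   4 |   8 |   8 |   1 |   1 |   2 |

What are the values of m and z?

m = 8, z = 1

Columns 1 and 5 each multiply to 13824, so every column has product 13824.
Column 3: 9×12×2×1×1×8 = 1728, so the missing entry is 13824 ÷ 1728 = 8.
Column 2: 8×2×1×9×12×8 = 13824, so the missing entry is 13824 ÷ 13824 = 1.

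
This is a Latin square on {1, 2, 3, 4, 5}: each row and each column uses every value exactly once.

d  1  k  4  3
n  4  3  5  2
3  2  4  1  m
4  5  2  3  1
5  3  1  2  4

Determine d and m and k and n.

Cell (2,1): row 2 already has {2, 3, 4, 5} → 1.
For row 1, column 3: column 3 already has {1, 2, 3, 4}; that leaves 5.
At (row 3, col 5): row 3 already has {1, 2, 3, 4}, so the value is 5.
For row 1, column 1: row 1 already has {1, 3, 4, 5}; that leaves 2.

d = 2, m = 5, k = 5, n = 1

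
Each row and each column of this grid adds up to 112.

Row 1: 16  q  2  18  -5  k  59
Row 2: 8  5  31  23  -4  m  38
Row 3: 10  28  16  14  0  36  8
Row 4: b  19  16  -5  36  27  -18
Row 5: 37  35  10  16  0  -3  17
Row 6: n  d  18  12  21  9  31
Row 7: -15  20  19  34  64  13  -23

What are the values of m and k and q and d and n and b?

m = 11, k = 19, q = 3, d = 2, n = 19, b = 37

The known cells in row 2 total 101, leaving 112 − 101 = 11 for the blank.
The known cells in row 4 total 75, leaving 112 − 75 = 37 for the blank.
The known cells in column 1 total 93, leaving 112 − 93 = 19 for the blank.
The known cells in row 6 total 110, leaving 112 − 110 = 2 for the blank.
The known cells in column 2 total 109, leaving 112 − 109 = 3 for the blank.
The known cells in row 1 total 93, leaving 112 − 93 = 19 for the blank.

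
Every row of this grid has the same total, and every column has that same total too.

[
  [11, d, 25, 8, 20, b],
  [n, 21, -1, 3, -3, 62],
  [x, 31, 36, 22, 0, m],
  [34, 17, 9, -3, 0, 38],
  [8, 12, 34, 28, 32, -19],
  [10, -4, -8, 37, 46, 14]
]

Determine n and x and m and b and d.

Rows 4 and 5 both sum to 95, so that's the common total.
The known cells in column 2 total 77, leaving 95 − 77 = 18 for the blank.
The known cells in row 1 total 82, leaving 95 − 82 = 13 for the blank.
The known cells in row 2 total 82, leaving 95 − 82 = 13 for the blank.
The known cells in column 1 total 76, leaving 95 − 76 = 19 for the blank.
The known cells in row 3 total 108, leaving 95 − 108 = -13 for the blank.

n = 13, x = 19, m = -13, b = 13, d = 18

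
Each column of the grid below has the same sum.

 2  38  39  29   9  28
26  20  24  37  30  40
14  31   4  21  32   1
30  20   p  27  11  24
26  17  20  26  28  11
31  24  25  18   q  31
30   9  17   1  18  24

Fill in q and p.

Columns 2 and 6 both add up to 159, so every column sums to 159.
Column 5: 9 + 30 + 32 + 11 + 28 + 18 = 128, so the missing entry is 159 − 128 = 31.
Column 3: 39 + 24 + 4 + 20 + 25 + 17 = 129, so the missing entry is 159 − 129 = 30.

q = 31, p = 30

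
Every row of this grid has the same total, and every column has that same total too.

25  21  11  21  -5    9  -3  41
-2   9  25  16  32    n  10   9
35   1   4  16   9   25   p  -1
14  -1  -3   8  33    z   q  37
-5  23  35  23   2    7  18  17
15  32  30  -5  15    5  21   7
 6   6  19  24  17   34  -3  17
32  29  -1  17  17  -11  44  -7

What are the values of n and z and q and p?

n = 21, z = 30, q = 2, p = 31

Rows 1 and 5 both sum to 120, so that's the common total.
The known cells in row 3 total 89, leaving 120 − 89 = 31 for the blank.
The known cells in column 7 total 118, leaving 120 − 118 = 2 for the blank.
The known cells in row 4 total 90, leaving 120 − 90 = 30 for the blank.
The known cells in row 2 total 99, leaving 120 − 99 = 21 for the blank.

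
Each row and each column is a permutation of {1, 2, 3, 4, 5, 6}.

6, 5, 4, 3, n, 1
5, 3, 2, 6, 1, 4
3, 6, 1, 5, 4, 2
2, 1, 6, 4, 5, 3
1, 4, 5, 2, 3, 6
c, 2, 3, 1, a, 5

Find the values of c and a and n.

Cell (6,1): column 1 already has {1, 2, 3, 5, 6} → 4.
At (row 6, col 5): row 6 already has {1, 2, 3, 4, 5}, so the value is 6.
Cell (1,5): row 1 already has {1, 3, 4, 5, 6} → 2.

c = 4, a = 6, n = 2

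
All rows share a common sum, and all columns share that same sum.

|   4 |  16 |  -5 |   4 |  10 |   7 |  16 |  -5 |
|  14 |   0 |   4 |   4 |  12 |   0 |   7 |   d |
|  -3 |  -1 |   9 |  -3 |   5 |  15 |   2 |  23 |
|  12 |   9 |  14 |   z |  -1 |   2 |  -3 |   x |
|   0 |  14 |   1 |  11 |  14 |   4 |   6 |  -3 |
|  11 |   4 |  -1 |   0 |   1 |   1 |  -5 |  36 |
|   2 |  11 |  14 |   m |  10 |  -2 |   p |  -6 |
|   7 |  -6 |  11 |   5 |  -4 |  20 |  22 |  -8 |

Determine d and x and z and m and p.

d = 6, x = 4, z = 10, m = 16, p = 2

Rows 1 and 3 both sum to 47, so that's the common total.
Row 2: 14 + 0 + 4 + 4 + 12 + 0 + 7 = 41, so its missing entry is 47 − 41 = 6.
Column 8: -5 + 6 + 23 − 3 + 36 − 6 − 8 = 43, so its missing entry is 47 − 43 = 4.
Row 4: 12 + 9 + 14 − 1 + 2 − 3 + 4 = 37, so its missing entry is 47 − 37 = 10.
Column 7: 16 + 7 + 2 − 3 + 6 − 5 + 22 = 45, so its missing entry is 47 − 45 = 2.
Row 7: 2 + 11 + 14 + 10 − 2 + 2 − 6 = 31, so its missing entry is 47 − 31 = 16.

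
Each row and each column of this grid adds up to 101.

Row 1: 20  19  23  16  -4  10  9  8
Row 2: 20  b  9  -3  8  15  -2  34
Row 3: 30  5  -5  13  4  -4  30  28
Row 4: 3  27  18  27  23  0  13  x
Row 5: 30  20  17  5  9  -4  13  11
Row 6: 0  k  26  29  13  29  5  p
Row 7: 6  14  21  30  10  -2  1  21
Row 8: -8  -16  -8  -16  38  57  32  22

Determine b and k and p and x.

The known cells in row 4 total 111, leaving 101 − 111 = -10 for the blank.
The known cells in row 2 total 81, leaving 101 − 81 = 20 for the blank.
The known cells in column 2 total 89, leaving 101 − 89 = 12 for the blank.
The known cells in row 6 total 114, leaving 101 − 114 = -13 for the blank.

b = 20, k = 12, p = -13, x = -10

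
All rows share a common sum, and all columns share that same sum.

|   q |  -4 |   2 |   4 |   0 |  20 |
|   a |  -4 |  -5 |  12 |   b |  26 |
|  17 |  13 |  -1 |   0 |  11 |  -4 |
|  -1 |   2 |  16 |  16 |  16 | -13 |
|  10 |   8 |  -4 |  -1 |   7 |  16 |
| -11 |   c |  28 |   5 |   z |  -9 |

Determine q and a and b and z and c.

q = 14, a = 7, b = 0, z = 2, c = 21

Rows 3 and 4 both sum to 36, so that's the common total.
Row 1: -4 + 2 + 4 + 0 + 20 = 22, so its missing entry is 36 − 22 = 14.
Column 2: -4 − 4 + 13 + 2 + 8 = 15, so its missing entry is 36 − 15 = 21.
Row 6: -11 + 21 + 28 + 5 − 9 = 34, so its missing entry is 36 − 34 = 2.
Column 5: 0 + 11 + 16 + 7 + 2 = 36, so its missing entry is 36 − 36 = 0.
Row 2: -4 − 5 + 12 + 0 + 26 = 29, so its missing entry is 36 − 29 = 7.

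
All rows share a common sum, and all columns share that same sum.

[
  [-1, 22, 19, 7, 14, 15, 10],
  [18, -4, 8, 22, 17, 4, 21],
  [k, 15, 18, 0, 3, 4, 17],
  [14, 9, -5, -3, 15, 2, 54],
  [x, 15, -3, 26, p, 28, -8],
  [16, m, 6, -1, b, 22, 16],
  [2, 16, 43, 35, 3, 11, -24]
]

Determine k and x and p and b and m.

Rows 1 and 2 both sum to 86, so that's the common total.
Row 3 has 15 + 18 + 0 + 3 + 4 + 17 = 57; the blank must be 86 − 57 = 29.
Column 1 has -1 + 18 + 29 + 14 + 16 + 2 = 78; the blank must be 86 − 78 = 8.
Row 5 has 8 + 15 − 3 + 26 + 28 − 8 = 66; the blank must be 86 − 66 = 20.
Column 5 has 14 + 17 + 3 + 15 + 20 + 3 = 72; the blank must be 86 − 72 = 14.
Row 6 has 16 + 6 − 1 + 14 + 22 + 16 = 73; the blank must be 86 − 73 = 13.

k = 29, x = 8, p = 20, b = 14, m = 13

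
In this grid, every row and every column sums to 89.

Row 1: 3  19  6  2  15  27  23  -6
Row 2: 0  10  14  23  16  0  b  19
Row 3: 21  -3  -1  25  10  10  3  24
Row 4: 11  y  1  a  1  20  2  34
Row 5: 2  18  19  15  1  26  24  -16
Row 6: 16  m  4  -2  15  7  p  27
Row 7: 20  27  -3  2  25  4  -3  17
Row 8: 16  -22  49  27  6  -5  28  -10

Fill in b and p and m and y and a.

Column 4 has 2 + 23 + 25 + 15 − 2 + 2 + 27 = 92; the blank must be 89 − 92 = -3.
Row 4 has 11 + 1 − 3 + 1 + 20 + 2 + 34 = 66; the blank must be 89 − 66 = 23.
Column 2 has 19 + 10 − 3 + 23 + 18 + 27 − 22 = 72; the blank must be 89 − 72 = 17.
Row 6 has 16 + 17 + 4 − 2 + 15 + 7 + 27 = 84; the blank must be 89 − 84 = 5.
Row 2 has 0 + 10 + 14 + 23 + 16 + 0 + 19 = 82; the blank must be 89 − 82 = 7.

b = 7, p = 5, m = 17, y = 23, a = -3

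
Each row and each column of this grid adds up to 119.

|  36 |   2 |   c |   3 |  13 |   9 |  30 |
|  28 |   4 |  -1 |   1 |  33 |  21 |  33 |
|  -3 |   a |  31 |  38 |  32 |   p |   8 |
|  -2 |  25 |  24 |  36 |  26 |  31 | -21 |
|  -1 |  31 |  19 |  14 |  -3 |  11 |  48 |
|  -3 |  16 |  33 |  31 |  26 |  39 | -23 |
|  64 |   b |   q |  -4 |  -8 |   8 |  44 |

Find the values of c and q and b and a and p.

c = 26, q = -13, b = 28, a = 13, p = 0

Row 1 has 36 + 2 + 3 + 13 + 9 + 30 = 93; the blank must be 119 − 93 = 26.
Column 3 has 26 − 1 + 31 + 24 + 19 + 33 = 132; the blank must be 119 − 132 = -13.
Row 7 has 64 − 13 − 4 − 8 + 8 + 44 = 91; the blank must be 119 − 91 = 28.
Column 2 has 2 + 4 + 25 + 31 + 16 + 28 = 106; the blank must be 119 − 106 = 13.
Row 3 has -3 + 13 + 31 + 38 + 32 + 8 = 119; the blank must be 119 − 119 = 0.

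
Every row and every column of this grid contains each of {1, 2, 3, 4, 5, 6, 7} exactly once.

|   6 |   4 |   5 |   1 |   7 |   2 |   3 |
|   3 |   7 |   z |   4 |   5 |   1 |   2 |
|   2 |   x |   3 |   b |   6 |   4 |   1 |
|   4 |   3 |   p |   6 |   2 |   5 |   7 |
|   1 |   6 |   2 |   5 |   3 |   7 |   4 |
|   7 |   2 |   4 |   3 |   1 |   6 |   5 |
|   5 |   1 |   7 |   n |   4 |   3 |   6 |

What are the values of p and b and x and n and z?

p = 1, b = 7, x = 5, n = 2, z = 6

For row 2, column 3: row 2 already has {1, 2, 3, 4, 5, 7}; that leaves 6.
For row 3, column 2: column 2 already has {1, 2, 3, 4, 6, 7}; that leaves 5.
Cell (3,4): row 3 already has {1, 2, 3, 4, 5, 6} → 7.
Cell (4,3): row 4 already has {2, 3, 4, 5, 6, 7} → 1.
For row 7, column 4: row 7 already has {1, 3, 4, 5, 6, 7}; that leaves 2.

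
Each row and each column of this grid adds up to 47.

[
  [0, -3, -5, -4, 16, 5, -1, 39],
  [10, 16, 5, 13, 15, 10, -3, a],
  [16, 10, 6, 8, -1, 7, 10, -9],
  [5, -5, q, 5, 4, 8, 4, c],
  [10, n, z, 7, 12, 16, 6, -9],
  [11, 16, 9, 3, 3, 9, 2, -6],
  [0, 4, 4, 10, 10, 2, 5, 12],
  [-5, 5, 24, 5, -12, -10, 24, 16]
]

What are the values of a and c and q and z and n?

The known cells in row 2 total 66, leaving 47 − 66 = -19 for the blank.
The known cells in column 8 total 24, leaving 47 − 24 = 23 for the blank.
The known cells in row 4 total 44, leaving 47 − 44 = 3 for the blank.
The known cells in column 3 total 46, leaving 47 − 46 = 1 for the blank.
The known cells in row 5 total 43, leaving 47 − 43 = 4 for the blank.

a = -19, c = 23, q = 3, z = 1, n = 4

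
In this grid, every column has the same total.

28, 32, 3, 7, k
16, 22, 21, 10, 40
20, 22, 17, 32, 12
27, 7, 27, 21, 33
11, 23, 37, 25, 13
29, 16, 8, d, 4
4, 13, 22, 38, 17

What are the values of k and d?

Columns 2 and 3 both add up to 135, so every column sums to 135.
Column 5: 40 + 12 + 33 + 13 + 4 + 17 = 119, so the missing entry is 135 − 119 = 16.
Column 4: 7 + 10 + 32 + 21 + 25 + 38 = 133, so the missing entry is 135 − 133 = 2.

k = 16, d = 2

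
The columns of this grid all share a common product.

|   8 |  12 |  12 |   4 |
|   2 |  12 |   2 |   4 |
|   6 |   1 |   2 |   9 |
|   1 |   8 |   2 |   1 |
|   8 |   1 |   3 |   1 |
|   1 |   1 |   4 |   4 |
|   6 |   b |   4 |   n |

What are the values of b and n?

Columns 1 and 3 each multiply to 4608, so every column has product 4608.
Column 2: 12×12×1×8×1×1 = 1152, so the missing entry is 4608 ÷ 1152 = 4.
Column 4: 4×4×9×1×1×4 = 576, so the missing entry is 4608 ÷ 576 = 8.

b = 4, n = 8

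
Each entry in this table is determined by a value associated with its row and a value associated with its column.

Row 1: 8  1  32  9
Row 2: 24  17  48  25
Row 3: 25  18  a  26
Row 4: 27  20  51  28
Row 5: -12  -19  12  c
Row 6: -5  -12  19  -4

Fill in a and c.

a = 49, c = -11

The difference between any two rows is the same in every column — this is an addition table with the headers hidden.
Row 3 minus row 1 is 18 − 1 = 17, so its entry in column 3 is 32 + 17 = 49.
Row 5 minus row 1 is -19 − 1 = -20, so its entry in column 4 is 9 + (-20) = -11.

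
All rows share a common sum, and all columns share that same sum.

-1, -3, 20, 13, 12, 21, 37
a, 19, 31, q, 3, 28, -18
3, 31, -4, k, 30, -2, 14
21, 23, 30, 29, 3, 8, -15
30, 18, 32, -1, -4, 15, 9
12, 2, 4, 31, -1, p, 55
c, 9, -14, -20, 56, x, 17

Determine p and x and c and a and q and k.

Rows 1 and 4 both sum to 99, so that's the common total.
Row 6 has 12 + 2 + 4 + 31 − 1 + 55 = 103; the blank must be 99 − 103 = -4.
Column 6 has 21 + 28 − 2 + 8 + 15 − 4 = 66; the blank must be 99 − 66 = 33.
Row 3 has 3 + 31 − 4 + 30 − 2 + 14 = 72; the blank must be 99 − 72 = 27.
Row 7 has 9 − 14 − 20 + 56 + 33 + 17 = 81; the blank must be 99 − 81 = 18.
Column 1 has -1 + 3 + 21 + 30 + 12 + 18 = 83; the blank must be 99 − 83 = 16.
Row 2 has 16 + 19 + 31 + 3 + 28 − 18 = 79; the blank must be 99 − 79 = 20.

p = -4, x = 33, c = 18, a = 16, q = 20, k = 27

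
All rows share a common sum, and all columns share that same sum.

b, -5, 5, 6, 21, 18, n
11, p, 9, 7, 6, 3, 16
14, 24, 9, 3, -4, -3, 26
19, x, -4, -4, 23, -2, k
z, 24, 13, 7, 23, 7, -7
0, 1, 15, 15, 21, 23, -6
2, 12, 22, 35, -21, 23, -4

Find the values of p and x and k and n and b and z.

p = 17, x = -4, k = 41, n = 3, b = 21, z = 2

Rows 3 and 6 both sum to 69, so that's the common total.
Row 5: 24 + 13 + 7 + 23 + 7 − 7 = 67, so its missing entry is 69 − 67 = 2.
Column 1: 11 + 14 + 19 + 2 + 0 + 2 = 48, so its missing entry is 69 − 48 = 21.
Row 2: 11 + 9 + 7 + 6 + 3 + 16 = 52, so its missing entry is 69 − 52 = 17.
Column 2: -5 + 17 + 24 + 24 + 1 + 12 = 73, so its missing entry is 69 − 73 = -4.
Row 1: 21 − 5 + 5 + 6 + 21 + 18 = 66, so its missing entry is 69 − 66 = 3.
Row 4: 19 − 4 − 4 − 4 + 23 − 2 = 28, so its missing entry is 69 − 28 = 41.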